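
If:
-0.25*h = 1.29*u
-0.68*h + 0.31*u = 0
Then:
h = 0.00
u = 0.00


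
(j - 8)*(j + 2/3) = j^2 - 22*j/3 - 16/3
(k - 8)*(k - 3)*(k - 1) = k^3 - 12*k^2 + 35*k - 24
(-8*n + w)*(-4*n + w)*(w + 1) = 32*n^2*w + 32*n^2 - 12*n*w^2 - 12*n*w + w^3 + w^2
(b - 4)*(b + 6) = b^2 + 2*b - 24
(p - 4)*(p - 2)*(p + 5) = p^3 - p^2 - 22*p + 40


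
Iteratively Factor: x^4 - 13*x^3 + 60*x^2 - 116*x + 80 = (x - 5)*(x^3 - 8*x^2 + 20*x - 16) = (x - 5)*(x - 2)*(x^2 - 6*x + 8) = (x - 5)*(x - 4)*(x - 2)*(x - 2)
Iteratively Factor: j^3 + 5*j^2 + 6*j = (j)*(j^2 + 5*j + 6) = j*(j + 2)*(j + 3)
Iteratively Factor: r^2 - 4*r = (r - 4)*(r)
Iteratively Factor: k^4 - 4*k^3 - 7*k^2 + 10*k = (k - 5)*(k^3 + k^2 - 2*k) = (k - 5)*(k + 2)*(k^2 - k) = (k - 5)*(k - 1)*(k + 2)*(k)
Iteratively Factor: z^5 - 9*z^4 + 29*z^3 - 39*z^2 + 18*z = (z - 1)*(z^4 - 8*z^3 + 21*z^2 - 18*z) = (z - 3)*(z - 1)*(z^3 - 5*z^2 + 6*z) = (z - 3)*(z - 2)*(z - 1)*(z^2 - 3*z) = z*(z - 3)*(z - 2)*(z - 1)*(z - 3)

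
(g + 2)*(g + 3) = g^2 + 5*g + 6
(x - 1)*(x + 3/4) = x^2 - x/4 - 3/4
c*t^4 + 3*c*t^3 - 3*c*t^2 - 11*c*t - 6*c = (t - 2)*(t + 1)*(t + 3)*(c*t + c)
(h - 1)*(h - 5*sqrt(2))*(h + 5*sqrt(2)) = h^3 - h^2 - 50*h + 50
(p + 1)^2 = p^2 + 2*p + 1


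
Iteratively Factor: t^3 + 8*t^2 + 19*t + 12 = (t + 1)*(t^2 + 7*t + 12) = (t + 1)*(t + 3)*(t + 4)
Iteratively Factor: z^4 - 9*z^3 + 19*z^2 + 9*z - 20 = (z + 1)*(z^3 - 10*z^2 + 29*z - 20) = (z - 1)*(z + 1)*(z^2 - 9*z + 20) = (z - 4)*(z - 1)*(z + 1)*(z - 5)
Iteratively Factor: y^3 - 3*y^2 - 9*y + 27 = (y - 3)*(y^2 - 9) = (y - 3)*(y + 3)*(y - 3)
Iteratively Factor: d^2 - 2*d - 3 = (d - 3)*(d + 1)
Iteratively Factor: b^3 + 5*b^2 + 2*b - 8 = (b + 4)*(b^2 + b - 2) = (b - 1)*(b + 4)*(b + 2)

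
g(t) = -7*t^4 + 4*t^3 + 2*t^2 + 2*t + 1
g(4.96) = -3688.45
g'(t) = -28*t^3 + 12*t^2 + 4*t + 2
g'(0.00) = 2.00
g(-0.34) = 0.30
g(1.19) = -1.08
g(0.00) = 1.00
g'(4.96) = -3099.61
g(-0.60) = -1.25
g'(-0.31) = 2.75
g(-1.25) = -23.28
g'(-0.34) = 3.13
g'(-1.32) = 82.03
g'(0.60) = 2.67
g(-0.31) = 0.39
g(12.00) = -137927.00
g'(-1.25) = 70.44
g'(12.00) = -46606.00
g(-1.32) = -28.61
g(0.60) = 2.88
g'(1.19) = -23.43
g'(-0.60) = 9.97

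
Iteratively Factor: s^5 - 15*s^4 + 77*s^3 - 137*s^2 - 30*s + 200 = (s - 5)*(s^4 - 10*s^3 + 27*s^2 - 2*s - 40) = (s - 5)^2*(s^3 - 5*s^2 + 2*s + 8) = (s - 5)^2*(s - 4)*(s^2 - s - 2) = (s - 5)^2*(s - 4)*(s - 2)*(s + 1)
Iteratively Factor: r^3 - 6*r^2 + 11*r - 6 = (r - 3)*(r^2 - 3*r + 2) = (r - 3)*(r - 2)*(r - 1)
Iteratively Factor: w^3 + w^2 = (w + 1)*(w^2) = w*(w + 1)*(w)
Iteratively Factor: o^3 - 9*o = (o)*(o^2 - 9) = o*(o - 3)*(o + 3)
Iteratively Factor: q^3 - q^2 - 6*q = (q + 2)*(q^2 - 3*q) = q*(q + 2)*(q - 3)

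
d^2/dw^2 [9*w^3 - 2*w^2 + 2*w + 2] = 54*w - 4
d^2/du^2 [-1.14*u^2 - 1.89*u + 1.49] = -2.28000000000000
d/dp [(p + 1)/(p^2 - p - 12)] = (p^2 - p - (p + 1)*(2*p - 1) - 12)/(-p^2 + p + 12)^2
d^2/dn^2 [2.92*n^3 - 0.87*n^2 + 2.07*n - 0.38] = 17.52*n - 1.74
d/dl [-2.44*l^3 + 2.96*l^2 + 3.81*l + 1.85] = -7.32*l^2 + 5.92*l + 3.81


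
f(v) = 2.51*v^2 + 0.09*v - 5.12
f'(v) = 5.02*v + 0.09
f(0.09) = -5.09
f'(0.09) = 0.54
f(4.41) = 44.09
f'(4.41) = 22.23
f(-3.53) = 25.84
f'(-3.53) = -17.63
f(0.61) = -4.13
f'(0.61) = 3.15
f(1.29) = -0.83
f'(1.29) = 6.57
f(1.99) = 5.00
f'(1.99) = 10.08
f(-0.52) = -4.49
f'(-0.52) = -2.52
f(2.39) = 9.43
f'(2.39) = 12.09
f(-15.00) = 558.28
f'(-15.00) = -75.21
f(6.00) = 85.78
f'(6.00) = 30.21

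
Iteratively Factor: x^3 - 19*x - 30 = (x + 2)*(x^2 - 2*x - 15) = (x + 2)*(x + 3)*(x - 5)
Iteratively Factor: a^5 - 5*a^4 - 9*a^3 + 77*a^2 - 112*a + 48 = (a - 1)*(a^4 - 4*a^3 - 13*a^2 + 64*a - 48) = (a - 3)*(a - 1)*(a^3 - a^2 - 16*a + 16) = (a - 3)*(a - 1)*(a + 4)*(a^2 - 5*a + 4) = (a - 4)*(a - 3)*(a - 1)*(a + 4)*(a - 1)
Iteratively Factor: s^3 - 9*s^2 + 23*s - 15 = (s - 3)*(s^2 - 6*s + 5) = (s - 3)*(s - 1)*(s - 5)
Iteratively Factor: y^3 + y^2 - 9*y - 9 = (y + 3)*(y^2 - 2*y - 3) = (y - 3)*(y + 3)*(y + 1)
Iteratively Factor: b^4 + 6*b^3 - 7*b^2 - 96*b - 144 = (b + 4)*(b^3 + 2*b^2 - 15*b - 36) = (b + 3)*(b + 4)*(b^2 - b - 12) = (b - 4)*(b + 3)*(b + 4)*(b + 3)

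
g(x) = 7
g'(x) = 0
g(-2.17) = 7.00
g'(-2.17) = 0.00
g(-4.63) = 7.00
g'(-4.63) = 0.00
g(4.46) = 7.00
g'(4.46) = 0.00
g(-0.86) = 7.00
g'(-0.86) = 0.00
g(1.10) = 7.00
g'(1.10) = 0.00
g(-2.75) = 7.00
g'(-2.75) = 0.00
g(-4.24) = 7.00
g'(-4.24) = 0.00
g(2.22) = 7.00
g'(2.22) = 0.00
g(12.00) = 7.00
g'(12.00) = 0.00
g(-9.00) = 7.00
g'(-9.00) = 0.00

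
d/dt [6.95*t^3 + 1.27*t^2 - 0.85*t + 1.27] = 20.85*t^2 + 2.54*t - 0.85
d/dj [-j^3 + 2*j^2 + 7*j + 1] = -3*j^2 + 4*j + 7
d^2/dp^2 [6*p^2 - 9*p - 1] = 12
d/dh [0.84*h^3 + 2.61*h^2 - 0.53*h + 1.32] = 2.52*h^2 + 5.22*h - 0.53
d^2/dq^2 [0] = 0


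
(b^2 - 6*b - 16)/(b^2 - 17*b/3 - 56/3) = 3*(b + 2)/(3*b + 7)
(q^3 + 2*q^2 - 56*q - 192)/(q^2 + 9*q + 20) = (q^2 - 2*q - 48)/(q + 5)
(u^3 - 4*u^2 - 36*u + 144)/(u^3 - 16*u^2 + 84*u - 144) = (u + 6)/(u - 6)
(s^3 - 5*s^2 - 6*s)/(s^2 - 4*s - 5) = s*(s - 6)/(s - 5)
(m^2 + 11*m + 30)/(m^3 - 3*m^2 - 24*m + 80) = (m + 6)/(m^2 - 8*m + 16)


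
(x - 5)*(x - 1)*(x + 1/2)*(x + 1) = x^4 - 9*x^3/2 - 7*x^2/2 + 9*x/2 + 5/2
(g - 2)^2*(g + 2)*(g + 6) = g^4 + 4*g^3 - 16*g^2 - 16*g + 48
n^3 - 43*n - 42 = (n - 7)*(n + 1)*(n + 6)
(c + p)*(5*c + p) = 5*c^2 + 6*c*p + p^2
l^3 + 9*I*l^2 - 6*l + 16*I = (l - I)*(l + 2*I)*(l + 8*I)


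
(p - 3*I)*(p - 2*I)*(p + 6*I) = p^3 + I*p^2 + 24*p - 36*I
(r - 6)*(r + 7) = r^2 + r - 42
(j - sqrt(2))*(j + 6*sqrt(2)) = j^2 + 5*sqrt(2)*j - 12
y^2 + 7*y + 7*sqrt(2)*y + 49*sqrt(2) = (y + 7)*(y + 7*sqrt(2))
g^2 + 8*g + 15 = (g + 3)*(g + 5)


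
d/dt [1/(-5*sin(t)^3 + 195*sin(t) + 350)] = 3*(sin(t)^2 - 13)*cos(t)/(5*(-sin(t)^3 + 39*sin(t) + 70)^2)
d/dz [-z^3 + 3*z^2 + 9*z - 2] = -3*z^2 + 6*z + 9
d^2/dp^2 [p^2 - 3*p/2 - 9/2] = 2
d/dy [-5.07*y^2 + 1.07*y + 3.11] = 1.07 - 10.14*y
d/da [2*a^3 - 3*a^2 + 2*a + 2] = 6*a^2 - 6*a + 2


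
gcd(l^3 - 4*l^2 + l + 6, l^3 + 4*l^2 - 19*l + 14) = l - 2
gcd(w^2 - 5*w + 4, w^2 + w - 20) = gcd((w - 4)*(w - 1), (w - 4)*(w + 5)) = w - 4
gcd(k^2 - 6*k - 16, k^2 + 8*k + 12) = k + 2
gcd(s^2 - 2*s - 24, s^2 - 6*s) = s - 6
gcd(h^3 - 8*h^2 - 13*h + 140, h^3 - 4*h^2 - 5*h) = h - 5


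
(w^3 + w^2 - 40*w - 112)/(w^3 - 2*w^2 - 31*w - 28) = (w + 4)/(w + 1)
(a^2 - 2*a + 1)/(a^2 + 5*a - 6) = (a - 1)/(a + 6)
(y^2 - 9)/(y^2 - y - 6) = (y + 3)/(y + 2)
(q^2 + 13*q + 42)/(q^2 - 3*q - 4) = (q^2 + 13*q + 42)/(q^2 - 3*q - 4)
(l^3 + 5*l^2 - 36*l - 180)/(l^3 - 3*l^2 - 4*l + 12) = (l^3 + 5*l^2 - 36*l - 180)/(l^3 - 3*l^2 - 4*l + 12)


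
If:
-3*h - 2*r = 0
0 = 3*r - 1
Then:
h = -2/9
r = 1/3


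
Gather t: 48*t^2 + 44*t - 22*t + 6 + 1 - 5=48*t^2 + 22*t + 2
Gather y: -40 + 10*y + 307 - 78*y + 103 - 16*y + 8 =378 - 84*y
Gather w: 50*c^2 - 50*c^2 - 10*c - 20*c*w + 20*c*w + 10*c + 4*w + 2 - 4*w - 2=0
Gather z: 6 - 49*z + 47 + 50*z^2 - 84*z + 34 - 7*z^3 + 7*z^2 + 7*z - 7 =-7*z^3 + 57*z^2 - 126*z + 80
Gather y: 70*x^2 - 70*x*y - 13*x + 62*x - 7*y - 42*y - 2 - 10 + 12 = 70*x^2 + 49*x + y*(-70*x - 49)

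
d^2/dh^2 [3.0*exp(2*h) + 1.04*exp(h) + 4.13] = (12.0*exp(h) + 1.04)*exp(h)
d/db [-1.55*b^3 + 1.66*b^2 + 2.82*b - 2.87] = -4.65*b^2 + 3.32*b + 2.82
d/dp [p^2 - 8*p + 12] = 2*p - 8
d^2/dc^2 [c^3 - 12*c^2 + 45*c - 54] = 6*c - 24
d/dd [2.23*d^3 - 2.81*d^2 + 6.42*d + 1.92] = 6.69*d^2 - 5.62*d + 6.42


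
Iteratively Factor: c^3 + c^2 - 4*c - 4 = (c + 2)*(c^2 - c - 2) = (c + 1)*(c + 2)*(c - 2)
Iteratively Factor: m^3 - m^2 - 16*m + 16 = (m - 4)*(m^2 + 3*m - 4) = (m - 4)*(m + 4)*(m - 1)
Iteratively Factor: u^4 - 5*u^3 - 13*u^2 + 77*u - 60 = (u - 5)*(u^3 - 13*u + 12) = (u - 5)*(u + 4)*(u^2 - 4*u + 3) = (u - 5)*(u - 3)*(u + 4)*(u - 1)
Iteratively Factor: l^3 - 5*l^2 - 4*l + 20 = (l - 2)*(l^2 - 3*l - 10) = (l - 5)*(l - 2)*(l + 2)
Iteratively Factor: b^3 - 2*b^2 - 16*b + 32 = (b - 2)*(b^2 - 16) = (b - 4)*(b - 2)*(b + 4)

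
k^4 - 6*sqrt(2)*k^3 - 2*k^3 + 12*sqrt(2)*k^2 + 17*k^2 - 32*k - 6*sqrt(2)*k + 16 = (k - 1)^2*(k - 4*sqrt(2))*(k - 2*sqrt(2))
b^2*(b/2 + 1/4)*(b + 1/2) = b^4/2 + b^3/2 + b^2/8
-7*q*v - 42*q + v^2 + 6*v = (-7*q + v)*(v + 6)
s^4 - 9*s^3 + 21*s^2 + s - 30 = (s - 5)*(s - 3)*(s - 2)*(s + 1)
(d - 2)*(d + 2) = d^2 - 4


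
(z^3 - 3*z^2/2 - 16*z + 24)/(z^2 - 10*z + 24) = (z^2 + 5*z/2 - 6)/(z - 6)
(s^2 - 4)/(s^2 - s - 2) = (s + 2)/(s + 1)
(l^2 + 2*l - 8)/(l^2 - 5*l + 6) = (l + 4)/(l - 3)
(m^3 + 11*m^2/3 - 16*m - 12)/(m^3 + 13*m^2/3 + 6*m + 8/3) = (3*m^3 + 11*m^2 - 48*m - 36)/(3*m^3 + 13*m^2 + 18*m + 8)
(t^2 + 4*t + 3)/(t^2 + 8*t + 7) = (t + 3)/(t + 7)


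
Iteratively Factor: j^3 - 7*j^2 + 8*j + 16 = (j - 4)*(j^2 - 3*j - 4) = (j - 4)*(j + 1)*(j - 4)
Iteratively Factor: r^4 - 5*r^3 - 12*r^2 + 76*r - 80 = (r - 2)*(r^3 - 3*r^2 - 18*r + 40) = (r - 2)^2*(r^2 - r - 20) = (r - 2)^2*(r + 4)*(r - 5)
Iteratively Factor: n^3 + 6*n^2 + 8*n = (n)*(n^2 + 6*n + 8) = n*(n + 4)*(n + 2)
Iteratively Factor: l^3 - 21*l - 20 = (l + 4)*(l^2 - 4*l - 5) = (l + 1)*(l + 4)*(l - 5)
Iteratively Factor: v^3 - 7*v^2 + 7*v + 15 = (v - 3)*(v^2 - 4*v - 5) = (v - 5)*(v - 3)*(v + 1)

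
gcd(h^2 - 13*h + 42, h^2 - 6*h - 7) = h - 7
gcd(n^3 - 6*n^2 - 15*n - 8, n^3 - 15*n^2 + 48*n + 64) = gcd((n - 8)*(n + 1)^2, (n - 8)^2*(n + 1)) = n^2 - 7*n - 8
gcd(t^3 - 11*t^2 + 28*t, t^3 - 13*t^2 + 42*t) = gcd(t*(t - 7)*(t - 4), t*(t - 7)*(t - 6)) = t^2 - 7*t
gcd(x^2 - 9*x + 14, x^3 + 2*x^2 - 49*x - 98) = x - 7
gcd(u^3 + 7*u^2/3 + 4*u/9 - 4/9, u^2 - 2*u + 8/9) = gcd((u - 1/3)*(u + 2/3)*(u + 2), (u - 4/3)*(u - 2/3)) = 1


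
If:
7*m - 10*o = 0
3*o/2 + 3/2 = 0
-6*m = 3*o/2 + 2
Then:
No Solution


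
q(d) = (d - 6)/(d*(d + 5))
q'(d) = -(d - 6)/(d*(d + 5)^2) + 1/(d*(d + 5)) - (d - 6)/(d^2*(d + 5))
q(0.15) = -7.57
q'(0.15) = 53.25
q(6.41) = 0.01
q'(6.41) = 0.01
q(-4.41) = 4.00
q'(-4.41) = -6.26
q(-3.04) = 1.52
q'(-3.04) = -0.44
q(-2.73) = 1.41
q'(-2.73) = -0.27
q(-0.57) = 2.60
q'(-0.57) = 3.58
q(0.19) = -5.89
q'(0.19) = 33.16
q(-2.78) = 1.42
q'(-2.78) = -0.29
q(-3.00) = 1.50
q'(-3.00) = -0.42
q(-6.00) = -2.00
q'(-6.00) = -2.17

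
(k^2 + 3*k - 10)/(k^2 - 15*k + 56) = (k^2 + 3*k - 10)/(k^2 - 15*k + 56)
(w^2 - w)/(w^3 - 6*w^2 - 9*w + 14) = w/(w^2 - 5*w - 14)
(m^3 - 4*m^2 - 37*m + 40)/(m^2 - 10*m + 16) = (m^2 + 4*m - 5)/(m - 2)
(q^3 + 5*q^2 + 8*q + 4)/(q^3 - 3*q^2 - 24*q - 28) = (q + 1)/(q - 7)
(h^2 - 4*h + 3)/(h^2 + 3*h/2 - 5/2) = 2*(h - 3)/(2*h + 5)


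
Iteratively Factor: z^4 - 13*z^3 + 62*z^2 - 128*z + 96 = (z - 4)*(z^3 - 9*z^2 + 26*z - 24) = (z - 4)^2*(z^2 - 5*z + 6) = (z - 4)^2*(z - 2)*(z - 3)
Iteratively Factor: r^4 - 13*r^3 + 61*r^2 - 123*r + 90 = (r - 3)*(r^3 - 10*r^2 + 31*r - 30) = (r - 5)*(r - 3)*(r^2 - 5*r + 6) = (r - 5)*(r - 3)*(r - 2)*(r - 3)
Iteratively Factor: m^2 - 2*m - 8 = (m + 2)*(m - 4)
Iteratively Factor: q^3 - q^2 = (q - 1)*(q^2) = q*(q - 1)*(q)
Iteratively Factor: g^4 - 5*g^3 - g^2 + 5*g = (g - 1)*(g^3 - 4*g^2 - 5*g) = (g - 1)*(g + 1)*(g^2 - 5*g) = (g - 5)*(g - 1)*(g + 1)*(g)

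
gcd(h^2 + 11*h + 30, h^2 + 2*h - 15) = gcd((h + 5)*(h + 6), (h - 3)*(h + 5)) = h + 5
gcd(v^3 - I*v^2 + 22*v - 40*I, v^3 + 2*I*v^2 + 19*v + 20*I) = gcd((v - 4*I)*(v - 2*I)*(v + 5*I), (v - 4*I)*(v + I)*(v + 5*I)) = v^2 + I*v + 20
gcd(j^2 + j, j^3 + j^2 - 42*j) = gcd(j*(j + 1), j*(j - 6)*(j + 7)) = j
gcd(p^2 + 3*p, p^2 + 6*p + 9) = p + 3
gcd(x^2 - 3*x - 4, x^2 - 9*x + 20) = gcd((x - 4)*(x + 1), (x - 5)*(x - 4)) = x - 4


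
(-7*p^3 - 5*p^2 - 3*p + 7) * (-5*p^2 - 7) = 35*p^5 + 25*p^4 + 64*p^3 + 21*p - 49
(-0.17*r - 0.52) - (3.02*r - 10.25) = 9.73 - 3.19*r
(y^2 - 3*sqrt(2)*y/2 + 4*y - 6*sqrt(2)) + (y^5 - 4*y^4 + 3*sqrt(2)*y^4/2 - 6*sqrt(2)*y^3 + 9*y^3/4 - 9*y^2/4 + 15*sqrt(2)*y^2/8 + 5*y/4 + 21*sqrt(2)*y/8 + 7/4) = y^5 - 4*y^4 + 3*sqrt(2)*y^4/2 - 6*sqrt(2)*y^3 + 9*y^3/4 - 5*y^2/4 + 15*sqrt(2)*y^2/8 + 9*sqrt(2)*y/8 + 21*y/4 - 6*sqrt(2) + 7/4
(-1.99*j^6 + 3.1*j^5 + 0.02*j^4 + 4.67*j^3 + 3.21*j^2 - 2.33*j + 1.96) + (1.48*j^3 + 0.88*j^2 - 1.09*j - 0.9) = -1.99*j^6 + 3.1*j^5 + 0.02*j^4 + 6.15*j^3 + 4.09*j^2 - 3.42*j + 1.06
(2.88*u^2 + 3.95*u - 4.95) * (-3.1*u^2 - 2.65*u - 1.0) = -8.928*u^4 - 19.877*u^3 + 1.9975*u^2 + 9.1675*u + 4.95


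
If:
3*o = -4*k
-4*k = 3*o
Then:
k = -3*o/4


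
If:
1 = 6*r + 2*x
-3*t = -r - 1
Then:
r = 1/6 - x/3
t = 7/18 - x/9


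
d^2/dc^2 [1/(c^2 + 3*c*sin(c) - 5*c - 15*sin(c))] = ((c^2 + 3*c*sin(c) - 5*c - 15*sin(c))*(3*c*sin(c) - 15*sin(c) - 6*cos(c) - 2) + 2*(3*c*cos(c) + 2*c + 3*sin(c) - 15*cos(c) - 5)^2)/((c - 5)^3*(c + 3*sin(c))^3)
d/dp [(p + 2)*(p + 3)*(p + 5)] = 3*p^2 + 20*p + 31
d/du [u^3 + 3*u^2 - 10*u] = 3*u^2 + 6*u - 10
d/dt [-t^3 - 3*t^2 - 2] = 3*t*(-t - 2)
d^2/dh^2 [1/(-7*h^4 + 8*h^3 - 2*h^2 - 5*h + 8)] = 2*(2*(21*h^2 - 12*h + 1)*(7*h^4 - 8*h^3 + 2*h^2 + 5*h - 8) - (28*h^3 - 24*h^2 + 4*h + 5)^2)/(7*h^4 - 8*h^3 + 2*h^2 + 5*h - 8)^3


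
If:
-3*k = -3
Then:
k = 1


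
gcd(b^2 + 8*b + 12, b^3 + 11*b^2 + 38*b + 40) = b + 2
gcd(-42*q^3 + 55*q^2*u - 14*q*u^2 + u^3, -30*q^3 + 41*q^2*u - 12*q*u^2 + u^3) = 6*q^2 - 7*q*u + u^2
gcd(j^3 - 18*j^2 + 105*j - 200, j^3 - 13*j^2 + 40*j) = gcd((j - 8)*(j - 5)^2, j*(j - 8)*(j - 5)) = j^2 - 13*j + 40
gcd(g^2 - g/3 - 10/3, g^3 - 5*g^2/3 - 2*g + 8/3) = g - 2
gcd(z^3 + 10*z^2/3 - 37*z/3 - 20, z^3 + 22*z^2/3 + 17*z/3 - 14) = 1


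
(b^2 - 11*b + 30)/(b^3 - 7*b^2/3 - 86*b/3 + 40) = 3*(b - 5)/(3*b^2 + 11*b - 20)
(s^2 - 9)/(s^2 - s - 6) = (s + 3)/(s + 2)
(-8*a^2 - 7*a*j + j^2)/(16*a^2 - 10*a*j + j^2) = (-a - j)/(2*a - j)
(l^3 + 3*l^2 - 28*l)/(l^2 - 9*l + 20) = l*(l + 7)/(l - 5)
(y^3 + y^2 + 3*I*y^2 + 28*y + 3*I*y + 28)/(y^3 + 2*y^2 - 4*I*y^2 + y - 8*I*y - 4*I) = (y + 7*I)/(y + 1)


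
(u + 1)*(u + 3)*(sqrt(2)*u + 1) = sqrt(2)*u^3 + u^2 + 4*sqrt(2)*u^2 + 4*u + 3*sqrt(2)*u + 3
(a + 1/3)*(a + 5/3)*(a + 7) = a^3 + 9*a^2 + 131*a/9 + 35/9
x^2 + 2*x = x*(x + 2)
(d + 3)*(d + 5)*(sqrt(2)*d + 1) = sqrt(2)*d^3 + d^2 + 8*sqrt(2)*d^2 + 8*d + 15*sqrt(2)*d + 15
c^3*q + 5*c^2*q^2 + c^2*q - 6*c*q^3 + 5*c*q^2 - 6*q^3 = (c - q)*(c + 6*q)*(c*q + q)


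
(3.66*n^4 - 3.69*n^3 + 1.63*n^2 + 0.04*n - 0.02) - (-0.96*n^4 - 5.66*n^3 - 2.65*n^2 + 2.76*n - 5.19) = 4.62*n^4 + 1.97*n^3 + 4.28*n^2 - 2.72*n + 5.17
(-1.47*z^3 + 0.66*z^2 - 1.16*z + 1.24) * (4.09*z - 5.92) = -6.0123*z^4 + 11.4018*z^3 - 8.6516*z^2 + 11.9388*z - 7.3408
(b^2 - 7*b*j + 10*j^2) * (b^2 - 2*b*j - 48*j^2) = b^4 - 9*b^3*j - 24*b^2*j^2 + 316*b*j^3 - 480*j^4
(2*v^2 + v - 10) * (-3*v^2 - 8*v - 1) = -6*v^4 - 19*v^3 + 20*v^2 + 79*v + 10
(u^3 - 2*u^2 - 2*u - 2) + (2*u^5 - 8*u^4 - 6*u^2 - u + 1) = 2*u^5 - 8*u^4 + u^3 - 8*u^2 - 3*u - 1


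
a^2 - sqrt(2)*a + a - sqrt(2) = (a + 1)*(a - sqrt(2))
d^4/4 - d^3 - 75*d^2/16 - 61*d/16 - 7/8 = (d/4 + 1/2)*(d - 7)*(d + 1/2)^2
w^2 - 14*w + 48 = (w - 8)*(w - 6)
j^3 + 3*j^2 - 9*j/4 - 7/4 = (j - 1)*(j + 1/2)*(j + 7/2)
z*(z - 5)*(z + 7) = z^3 + 2*z^2 - 35*z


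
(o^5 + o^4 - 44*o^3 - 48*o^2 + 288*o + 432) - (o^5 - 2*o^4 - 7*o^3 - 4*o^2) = 3*o^4 - 37*o^3 - 44*o^2 + 288*o + 432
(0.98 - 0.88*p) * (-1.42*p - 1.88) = 1.2496*p^2 + 0.2628*p - 1.8424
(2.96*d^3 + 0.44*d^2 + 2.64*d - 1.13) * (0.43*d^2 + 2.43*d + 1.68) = 1.2728*d^5 + 7.382*d^4 + 7.1772*d^3 + 6.6685*d^2 + 1.6893*d - 1.8984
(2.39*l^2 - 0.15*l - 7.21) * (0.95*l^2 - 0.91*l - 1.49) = 2.2705*l^4 - 2.3174*l^3 - 10.2741*l^2 + 6.7846*l + 10.7429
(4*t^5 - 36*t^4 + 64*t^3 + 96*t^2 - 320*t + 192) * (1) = 4*t^5 - 36*t^4 + 64*t^3 + 96*t^2 - 320*t + 192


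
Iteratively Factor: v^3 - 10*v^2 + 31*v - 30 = (v - 5)*(v^2 - 5*v + 6) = (v - 5)*(v - 2)*(v - 3)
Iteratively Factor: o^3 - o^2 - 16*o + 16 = (o - 1)*(o^2 - 16) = (o - 1)*(o + 4)*(o - 4)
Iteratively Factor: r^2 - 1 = (r - 1)*(r + 1)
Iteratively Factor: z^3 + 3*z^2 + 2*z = (z + 1)*(z^2 + 2*z) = z*(z + 1)*(z + 2)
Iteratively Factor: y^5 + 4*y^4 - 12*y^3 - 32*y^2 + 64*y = (y - 2)*(y^4 + 6*y^3 - 32*y) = (y - 2)^2*(y^3 + 8*y^2 + 16*y) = (y - 2)^2*(y + 4)*(y^2 + 4*y) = (y - 2)^2*(y + 4)^2*(y)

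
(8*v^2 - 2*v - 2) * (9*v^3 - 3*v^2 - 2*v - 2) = 72*v^5 - 42*v^4 - 28*v^3 - 6*v^2 + 8*v + 4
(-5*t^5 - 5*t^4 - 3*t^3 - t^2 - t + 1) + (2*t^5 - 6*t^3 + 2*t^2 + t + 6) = -3*t^5 - 5*t^4 - 9*t^3 + t^2 + 7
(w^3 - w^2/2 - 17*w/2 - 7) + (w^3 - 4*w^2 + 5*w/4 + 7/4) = 2*w^3 - 9*w^2/2 - 29*w/4 - 21/4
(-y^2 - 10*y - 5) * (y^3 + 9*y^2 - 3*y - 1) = -y^5 - 19*y^4 - 92*y^3 - 14*y^2 + 25*y + 5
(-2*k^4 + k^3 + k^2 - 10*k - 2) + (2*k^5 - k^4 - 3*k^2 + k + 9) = 2*k^5 - 3*k^4 + k^3 - 2*k^2 - 9*k + 7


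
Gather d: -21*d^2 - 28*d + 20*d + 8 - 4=-21*d^2 - 8*d + 4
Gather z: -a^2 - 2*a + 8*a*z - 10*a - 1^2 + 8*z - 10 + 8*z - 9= -a^2 - 12*a + z*(8*a + 16) - 20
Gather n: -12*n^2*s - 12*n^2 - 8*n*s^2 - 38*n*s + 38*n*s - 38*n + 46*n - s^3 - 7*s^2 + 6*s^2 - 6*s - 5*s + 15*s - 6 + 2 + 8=n^2*(-12*s - 12) + n*(8 - 8*s^2) - s^3 - s^2 + 4*s + 4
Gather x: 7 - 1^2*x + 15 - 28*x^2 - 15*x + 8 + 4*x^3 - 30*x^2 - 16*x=4*x^3 - 58*x^2 - 32*x + 30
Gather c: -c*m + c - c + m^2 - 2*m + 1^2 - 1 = -c*m + m^2 - 2*m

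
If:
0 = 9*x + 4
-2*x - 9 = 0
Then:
No Solution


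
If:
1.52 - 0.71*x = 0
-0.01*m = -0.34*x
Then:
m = 72.79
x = 2.14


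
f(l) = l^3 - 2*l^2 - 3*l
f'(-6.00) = 129.00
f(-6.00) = -270.00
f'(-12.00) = 477.00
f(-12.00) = -1980.00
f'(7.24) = 125.29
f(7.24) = 252.95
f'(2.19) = 2.63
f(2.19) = -5.66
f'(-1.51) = 9.88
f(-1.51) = -3.47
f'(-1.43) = 8.85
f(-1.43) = -2.72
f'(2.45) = 5.21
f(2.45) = -4.65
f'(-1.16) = 5.68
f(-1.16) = -0.77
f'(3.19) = 14.77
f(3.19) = 2.54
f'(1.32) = -3.05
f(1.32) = -5.14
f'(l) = 3*l^2 - 4*l - 3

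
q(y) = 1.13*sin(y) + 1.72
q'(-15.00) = -0.86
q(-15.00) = 0.99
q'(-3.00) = -1.12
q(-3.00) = 1.56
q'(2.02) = -0.49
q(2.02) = 2.74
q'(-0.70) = 0.86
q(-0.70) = 0.99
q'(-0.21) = 1.11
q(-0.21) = 1.48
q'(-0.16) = 1.12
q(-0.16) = 1.54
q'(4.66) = -0.06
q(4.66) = 0.59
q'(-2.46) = -0.88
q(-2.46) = 1.01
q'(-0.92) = 0.68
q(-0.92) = 0.82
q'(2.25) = -0.71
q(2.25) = 2.60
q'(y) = 1.13*cos(y)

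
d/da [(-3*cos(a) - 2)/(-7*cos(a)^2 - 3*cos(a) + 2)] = (21*cos(a)^2 + 28*cos(a) + 12)*sin(a)/(-7*sin(a)^2 + 3*cos(a) + 5)^2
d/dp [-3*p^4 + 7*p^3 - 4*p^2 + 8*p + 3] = -12*p^3 + 21*p^2 - 8*p + 8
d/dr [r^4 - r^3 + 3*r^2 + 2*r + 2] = 4*r^3 - 3*r^2 + 6*r + 2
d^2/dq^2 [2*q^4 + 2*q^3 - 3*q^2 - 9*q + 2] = 24*q^2 + 12*q - 6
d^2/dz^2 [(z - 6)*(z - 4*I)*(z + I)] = 6*z - 12 - 6*I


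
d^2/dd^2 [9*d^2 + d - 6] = 18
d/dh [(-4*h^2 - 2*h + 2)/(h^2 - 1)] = 2/(h^2 - 2*h + 1)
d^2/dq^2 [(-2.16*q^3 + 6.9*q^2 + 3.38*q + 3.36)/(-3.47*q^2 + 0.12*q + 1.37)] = (-2.8421709430404e-14*q^5 - 66.543748*q^3 - 437.42538*q^2 - 63.689844*q - 56.832852)/(41.781923*q^6 - 4.334724*q^5 - 49.338195*q^4 + 3.42108*q^3 + 19.479345*q^2 - 0.675684*q - 2.571353)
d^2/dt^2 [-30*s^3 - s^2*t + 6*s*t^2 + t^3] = 12*s + 6*t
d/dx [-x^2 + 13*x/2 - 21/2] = 13/2 - 2*x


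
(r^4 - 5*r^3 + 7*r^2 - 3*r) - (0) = r^4 - 5*r^3 + 7*r^2 - 3*r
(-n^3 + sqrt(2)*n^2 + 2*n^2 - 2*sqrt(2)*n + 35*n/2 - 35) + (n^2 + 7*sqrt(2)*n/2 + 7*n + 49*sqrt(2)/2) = -n^3 + sqrt(2)*n^2 + 3*n^2 + 3*sqrt(2)*n/2 + 49*n/2 - 35 + 49*sqrt(2)/2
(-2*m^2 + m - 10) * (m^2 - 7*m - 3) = -2*m^4 + 15*m^3 - 11*m^2 + 67*m + 30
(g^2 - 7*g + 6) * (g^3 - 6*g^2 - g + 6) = g^5 - 13*g^4 + 47*g^3 - 23*g^2 - 48*g + 36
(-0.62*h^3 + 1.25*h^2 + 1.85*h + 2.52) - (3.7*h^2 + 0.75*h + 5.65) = -0.62*h^3 - 2.45*h^2 + 1.1*h - 3.13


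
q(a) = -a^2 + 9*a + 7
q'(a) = 9 - 2*a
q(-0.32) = 4.02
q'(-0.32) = 9.64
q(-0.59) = 1.34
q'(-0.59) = 10.18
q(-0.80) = -0.84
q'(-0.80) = 10.60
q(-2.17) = -17.24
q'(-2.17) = 13.34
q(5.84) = 25.45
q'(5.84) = -2.68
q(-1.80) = -12.44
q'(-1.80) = 12.60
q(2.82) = 24.43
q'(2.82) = 3.36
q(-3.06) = -29.90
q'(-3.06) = 15.12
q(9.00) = 7.00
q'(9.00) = -9.00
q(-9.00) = -155.00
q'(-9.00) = 27.00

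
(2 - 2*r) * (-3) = 6*r - 6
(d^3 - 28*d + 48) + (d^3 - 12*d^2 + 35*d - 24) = 2*d^3 - 12*d^2 + 7*d + 24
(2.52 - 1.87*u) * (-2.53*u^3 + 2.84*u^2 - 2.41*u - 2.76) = 4.7311*u^4 - 11.6864*u^3 + 11.6635*u^2 - 0.912000000000001*u - 6.9552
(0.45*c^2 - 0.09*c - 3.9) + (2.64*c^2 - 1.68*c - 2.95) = 3.09*c^2 - 1.77*c - 6.85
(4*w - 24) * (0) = 0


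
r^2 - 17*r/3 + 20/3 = (r - 4)*(r - 5/3)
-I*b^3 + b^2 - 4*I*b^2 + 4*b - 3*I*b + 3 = (b + 3)*(b + I)*(-I*b - I)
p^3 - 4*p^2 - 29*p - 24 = (p - 8)*(p + 1)*(p + 3)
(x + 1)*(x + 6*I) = x^2 + x + 6*I*x + 6*I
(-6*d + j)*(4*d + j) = -24*d^2 - 2*d*j + j^2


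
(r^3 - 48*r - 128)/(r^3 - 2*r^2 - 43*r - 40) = (r^2 + 8*r + 16)/(r^2 + 6*r + 5)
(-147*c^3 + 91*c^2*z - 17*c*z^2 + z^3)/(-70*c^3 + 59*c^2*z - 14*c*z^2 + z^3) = (21*c^2 - 10*c*z + z^2)/(10*c^2 - 7*c*z + z^2)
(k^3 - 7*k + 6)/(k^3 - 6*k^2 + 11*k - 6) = (k + 3)/(k - 3)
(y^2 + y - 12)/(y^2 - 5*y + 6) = (y + 4)/(y - 2)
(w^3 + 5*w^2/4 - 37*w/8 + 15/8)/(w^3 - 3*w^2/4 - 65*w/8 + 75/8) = (2*w - 1)/(2*w - 5)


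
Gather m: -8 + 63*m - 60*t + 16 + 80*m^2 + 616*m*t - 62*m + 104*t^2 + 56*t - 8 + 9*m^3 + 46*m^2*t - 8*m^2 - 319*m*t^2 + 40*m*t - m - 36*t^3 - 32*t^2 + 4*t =9*m^3 + m^2*(46*t + 72) + m*(-319*t^2 + 656*t) - 36*t^3 + 72*t^2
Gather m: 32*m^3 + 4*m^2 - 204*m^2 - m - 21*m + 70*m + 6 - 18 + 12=32*m^3 - 200*m^2 + 48*m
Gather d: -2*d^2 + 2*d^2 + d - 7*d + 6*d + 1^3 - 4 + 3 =0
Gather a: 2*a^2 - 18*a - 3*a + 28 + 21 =2*a^2 - 21*a + 49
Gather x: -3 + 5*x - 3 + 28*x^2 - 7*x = 28*x^2 - 2*x - 6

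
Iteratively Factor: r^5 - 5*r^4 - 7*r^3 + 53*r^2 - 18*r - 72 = (r - 3)*(r^4 - 2*r^3 - 13*r^2 + 14*r + 24) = (r - 4)*(r - 3)*(r^3 + 2*r^2 - 5*r - 6) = (r - 4)*(r - 3)*(r - 2)*(r^2 + 4*r + 3) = (r - 4)*(r - 3)*(r - 2)*(r + 1)*(r + 3)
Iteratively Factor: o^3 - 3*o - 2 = (o + 1)*(o^2 - o - 2) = (o + 1)^2*(o - 2)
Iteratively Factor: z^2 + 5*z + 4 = (z + 4)*(z + 1)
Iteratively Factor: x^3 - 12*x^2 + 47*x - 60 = (x - 3)*(x^2 - 9*x + 20) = (x - 4)*(x - 3)*(x - 5)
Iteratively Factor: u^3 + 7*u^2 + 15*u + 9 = (u + 3)*(u^2 + 4*u + 3) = (u + 3)^2*(u + 1)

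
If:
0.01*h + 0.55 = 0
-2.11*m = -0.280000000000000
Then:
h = -55.00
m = 0.13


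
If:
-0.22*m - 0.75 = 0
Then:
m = -3.41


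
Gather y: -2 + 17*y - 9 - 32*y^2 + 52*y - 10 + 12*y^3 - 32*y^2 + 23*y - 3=12*y^3 - 64*y^2 + 92*y - 24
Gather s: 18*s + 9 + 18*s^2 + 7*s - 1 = 18*s^2 + 25*s + 8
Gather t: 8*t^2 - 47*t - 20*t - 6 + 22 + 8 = 8*t^2 - 67*t + 24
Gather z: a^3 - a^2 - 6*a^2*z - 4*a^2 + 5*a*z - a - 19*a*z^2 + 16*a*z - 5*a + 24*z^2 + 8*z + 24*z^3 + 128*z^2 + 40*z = a^3 - 5*a^2 - 6*a + 24*z^3 + z^2*(152 - 19*a) + z*(-6*a^2 + 21*a + 48)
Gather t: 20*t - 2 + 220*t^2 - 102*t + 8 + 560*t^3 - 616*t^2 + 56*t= 560*t^3 - 396*t^2 - 26*t + 6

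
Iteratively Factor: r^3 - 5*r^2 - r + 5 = (r - 5)*(r^2 - 1) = (r - 5)*(r + 1)*(r - 1)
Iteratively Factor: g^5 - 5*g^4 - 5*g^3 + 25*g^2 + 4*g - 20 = (g - 2)*(g^4 - 3*g^3 - 11*g^2 + 3*g + 10) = (g - 2)*(g - 1)*(g^3 - 2*g^2 - 13*g - 10) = (g - 2)*(g - 1)*(g + 2)*(g^2 - 4*g - 5) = (g - 5)*(g - 2)*(g - 1)*(g + 2)*(g + 1)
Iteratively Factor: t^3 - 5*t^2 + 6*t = (t)*(t^2 - 5*t + 6) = t*(t - 3)*(t - 2)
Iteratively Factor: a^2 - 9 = (a + 3)*(a - 3)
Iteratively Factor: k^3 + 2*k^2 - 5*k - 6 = (k + 3)*(k^2 - k - 2) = (k - 2)*(k + 3)*(k + 1)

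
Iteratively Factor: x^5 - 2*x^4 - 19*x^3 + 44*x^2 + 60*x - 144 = (x + 2)*(x^4 - 4*x^3 - 11*x^2 + 66*x - 72) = (x - 3)*(x + 2)*(x^3 - x^2 - 14*x + 24) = (x - 3)*(x - 2)*(x + 2)*(x^2 + x - 12) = (x - 3)^2*(x - 2)*(x + 2)*(x + 4)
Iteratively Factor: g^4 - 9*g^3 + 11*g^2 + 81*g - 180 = (g - 3)*(g^3 - 6*g^2 - 7*g + 60) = (g - 3)*(g + 3)*(g^2 - 9*g + 20) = (g - 5)*(g - 3)*(g + 3)*(g - 4)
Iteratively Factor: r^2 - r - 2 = (r - 2)*(r + 1)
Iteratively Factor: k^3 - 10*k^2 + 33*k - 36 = (k - 4)*(k^2 - 6*k + 9) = (k - 4)*(k - 3)*(k - 3)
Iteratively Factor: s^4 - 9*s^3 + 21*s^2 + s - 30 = (s - 5)*(s^3 - 4*s^2 + s + 6) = (s - 5)*(s + 1)*(s^2 - 5*s + 6) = (s - 5)*(s - 2)*(s + 1)*(s - 3)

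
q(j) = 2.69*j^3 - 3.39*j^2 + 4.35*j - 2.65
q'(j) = 8.07*j^2 - 6.78*j + 4.35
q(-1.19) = -17.16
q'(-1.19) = 23.85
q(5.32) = 329.58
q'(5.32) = 196.68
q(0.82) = 0.12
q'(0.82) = 4.22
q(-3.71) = -202.81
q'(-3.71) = 140.58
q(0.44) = -1.16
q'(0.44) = 2.93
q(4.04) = 136.97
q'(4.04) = 108.67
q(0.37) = -1.37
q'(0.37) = 2.95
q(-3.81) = -217.21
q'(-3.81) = 147.33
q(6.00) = 482.45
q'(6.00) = 254.19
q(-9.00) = -2277.40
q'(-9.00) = 719.04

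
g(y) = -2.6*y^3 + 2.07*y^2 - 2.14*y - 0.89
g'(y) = -7.8*y^2 + 4.14*y - 2.14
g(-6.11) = 682.52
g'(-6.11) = -318.63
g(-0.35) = 0.22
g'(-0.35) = -4.54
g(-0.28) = -0.07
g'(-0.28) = -3.91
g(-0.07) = -0.73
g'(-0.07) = -2.47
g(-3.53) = 146.82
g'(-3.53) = -113.95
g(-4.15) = 229.47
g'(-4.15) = -153.66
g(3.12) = -66.38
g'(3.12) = -65.15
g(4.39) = -190.36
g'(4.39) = -134.29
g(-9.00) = 2081.44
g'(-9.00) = -671.20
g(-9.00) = 2081.44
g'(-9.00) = -671.20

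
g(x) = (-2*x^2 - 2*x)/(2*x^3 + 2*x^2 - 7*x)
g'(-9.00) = 0.01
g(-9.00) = 0.12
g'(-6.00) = 0.04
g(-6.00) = 0.19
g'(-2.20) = 6.68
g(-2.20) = -1.40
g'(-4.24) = 0.13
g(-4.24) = 0.32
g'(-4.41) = 0.11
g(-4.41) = 0.30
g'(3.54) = 0.15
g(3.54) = -0.36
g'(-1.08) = 0.30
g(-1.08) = -0.02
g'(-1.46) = 0.46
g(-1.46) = -0.16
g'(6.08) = 0.03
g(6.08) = -0.18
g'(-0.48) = 0.27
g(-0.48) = 0.14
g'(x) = (-4*x - 2)/(2*x^3 + 2*x^2 - 7*x) + (-2*x^2 - 2*x)*(-6*x^2 - 4*x + 7)/(2*x^3 + 2*x^2 - 7*x)^2 = 2*(2*x^2 + 4*x + 9)/(4*x^4 + 8*x^3 - 24*x^2 - 28*x + 49)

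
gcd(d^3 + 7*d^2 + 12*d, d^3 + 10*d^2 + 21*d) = d^2 + 3*d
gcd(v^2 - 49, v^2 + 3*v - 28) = v + 7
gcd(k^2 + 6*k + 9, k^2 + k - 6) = k + 3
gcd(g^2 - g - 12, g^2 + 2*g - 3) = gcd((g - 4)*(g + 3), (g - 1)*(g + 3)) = g + 3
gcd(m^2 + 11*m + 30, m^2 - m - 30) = m + 5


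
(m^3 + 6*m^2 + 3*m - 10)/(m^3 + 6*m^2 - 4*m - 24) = (m^2 + 4*m - 5)/(m^2 + 4*m - 12)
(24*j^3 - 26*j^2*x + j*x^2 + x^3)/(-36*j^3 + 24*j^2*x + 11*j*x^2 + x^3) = (-4*j + x)/(6*j + x)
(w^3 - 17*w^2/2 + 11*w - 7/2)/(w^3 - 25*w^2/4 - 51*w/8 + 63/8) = 4*(2*w^2 - 3*w + 1)/(8*w^2 + 6*w - 9)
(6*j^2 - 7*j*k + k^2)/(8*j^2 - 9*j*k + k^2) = (6*j - k)/(8*j - k)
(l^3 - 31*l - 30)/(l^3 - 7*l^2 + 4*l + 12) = (l + 5)/(l - 2)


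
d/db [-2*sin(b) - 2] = -2*cos(b)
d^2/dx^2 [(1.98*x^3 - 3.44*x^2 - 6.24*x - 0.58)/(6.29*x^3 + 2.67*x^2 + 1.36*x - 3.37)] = (2.27373675443232e-13*x^7 - 338.706436*x^6 - 1582.906176*x^5 - 223.934064*x^4 - 1090.984076*x^3 - 1881.99678*x^2 - 288.364584*x - 147.916908)/(248.858189*x^9 + 316.908441*x^8 + 295.943871*x^7 - 243.9174*x^6 - 275.592882*x^5 - 230.227851*x^4 + 143.397295*x^3 + 72.269313*x^2 + 46.336152*x - 38.272753)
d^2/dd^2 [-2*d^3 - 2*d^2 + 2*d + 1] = -12*d - 4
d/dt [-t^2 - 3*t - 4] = -2*t - 3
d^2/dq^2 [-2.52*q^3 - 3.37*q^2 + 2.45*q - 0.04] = -15.12*q - 6.74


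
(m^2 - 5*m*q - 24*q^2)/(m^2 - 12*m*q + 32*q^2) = (-m - 3*q)/(-m + 4*q)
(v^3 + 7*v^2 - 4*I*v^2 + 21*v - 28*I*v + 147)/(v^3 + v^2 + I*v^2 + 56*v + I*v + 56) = (v^2 + v*(7 + 3*I) + 21*I)/(v^2 + v*(1 + 8*I) + 8*I)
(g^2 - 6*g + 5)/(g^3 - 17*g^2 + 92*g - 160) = (g - 1)/(g^2 - 12*g + 32)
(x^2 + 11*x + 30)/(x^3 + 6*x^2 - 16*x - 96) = (x + 5)/(x^2 - 16)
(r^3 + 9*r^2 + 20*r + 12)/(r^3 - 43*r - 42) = (r + 2)/(r - 7)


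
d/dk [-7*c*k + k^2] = -7*c + 2*k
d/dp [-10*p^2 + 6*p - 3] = 6 - 20*p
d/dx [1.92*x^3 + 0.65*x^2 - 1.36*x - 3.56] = 5.76*x^2 + 1.3*x - 1.36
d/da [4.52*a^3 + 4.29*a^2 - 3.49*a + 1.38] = 13.56*a^2 + 8.58*a - 3.49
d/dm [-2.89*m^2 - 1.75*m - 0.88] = -5.78*m - 1.75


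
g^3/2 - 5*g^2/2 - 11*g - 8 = (g/2 + 1)*(g - 8)*(g + 1)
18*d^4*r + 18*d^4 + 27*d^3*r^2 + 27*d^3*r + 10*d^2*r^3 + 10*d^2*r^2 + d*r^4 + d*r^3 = (d + r)*(3*d + r)*(6*d + r)*(d*r + d)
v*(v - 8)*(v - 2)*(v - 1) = v^4 - 11*v^3 + 26*v^2 - 16*v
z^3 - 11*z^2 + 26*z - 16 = (z - 8)*(z - 2)*(z - 1)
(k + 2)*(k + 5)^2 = k^3 + 12*k^2 + 45*k + 50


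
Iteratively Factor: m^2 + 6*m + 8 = (m + 4)*(m + 2)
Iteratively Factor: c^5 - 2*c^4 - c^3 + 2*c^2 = (c - 1)*(c^4 - c^3 - 2*c^2) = c*(c - 1)*(c^3 - c^2 - 2*c) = c^2*(c - 1)*(c^2 - c - 2) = c^2*(c - 1)*(c + 1)*(c - 2)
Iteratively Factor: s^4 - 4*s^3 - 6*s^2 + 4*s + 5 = (s + 1)*(s^3 - 5*s^2 - s + 5) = (s + 1)^2*(s^2 - 6*s + 5) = (s - 5)*(s + 1)^2*(s - 1)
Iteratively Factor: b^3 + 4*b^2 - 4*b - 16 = (b + 2)*(b^2 + 2*b - 8) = (b + 2)*(b + 4)*(b - 2)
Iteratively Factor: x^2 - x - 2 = (x - 2)*(x + 1)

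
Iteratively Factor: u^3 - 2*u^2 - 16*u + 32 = (u + 4)*(u^2 - 6*u + 8) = (u - 2)*(u + 4)*(u - 4)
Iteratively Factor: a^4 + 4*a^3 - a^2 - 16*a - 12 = (a + 3)*(a^3 + a^2 - 4*a - 4) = (a - 2)*(a + 3)*(a^2 + 3*a + 2) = (a - 2)*(a + 1)*(a + 3)*(a + 2)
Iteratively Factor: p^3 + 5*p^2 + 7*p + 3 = (p + 3)*(p^2 + 2*p + 1) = (p + 1)*(p + 3)*(p + 1)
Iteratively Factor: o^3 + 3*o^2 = (o)*(o^2 + 3*o) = o^2*(o + 3)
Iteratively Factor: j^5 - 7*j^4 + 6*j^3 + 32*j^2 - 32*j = (j + 2)*(j^4 - 9*j^3 + 24*j^2 - 16*j) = (j - 4)*(j + 2)*(j^3 - 5*j^2 + 4*j) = (j - 4)^2*(j + 2)*(j^2 - j) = j*(j - 4)^2*(j + 2)*(j - 1)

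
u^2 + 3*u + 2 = (u + 1)*(u + 2)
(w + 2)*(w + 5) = w^2 + 7*w + 10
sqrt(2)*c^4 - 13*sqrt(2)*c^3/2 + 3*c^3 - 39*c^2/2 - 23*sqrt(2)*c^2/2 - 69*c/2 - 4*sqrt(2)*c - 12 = (c - 8)*(c + 1/2)*(c + 3*sqrt(2)/2)*(sqrt(2)*c + sqrt(2))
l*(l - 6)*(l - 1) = l^3 - 7*l^2 + 6*l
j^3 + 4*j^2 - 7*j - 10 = (j - 2)*(j + 1)*(j + 5)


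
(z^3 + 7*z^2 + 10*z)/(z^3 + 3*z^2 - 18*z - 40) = z/(z - 4)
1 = 1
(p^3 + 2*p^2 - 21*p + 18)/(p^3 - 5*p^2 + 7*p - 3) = (p + 6)/(p - 1)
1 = 1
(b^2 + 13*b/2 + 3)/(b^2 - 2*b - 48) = (b + 1/2)/(b - 8)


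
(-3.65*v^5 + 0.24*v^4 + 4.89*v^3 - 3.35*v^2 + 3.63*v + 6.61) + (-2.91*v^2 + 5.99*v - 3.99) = -3.65*v^5 + 0.24*v^4 + 4.89*v^3 - 6.26*v^2 + 9.62*v + 2.62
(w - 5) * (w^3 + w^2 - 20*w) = w^4 - 4*w^3 - 25*w^2 + 100*w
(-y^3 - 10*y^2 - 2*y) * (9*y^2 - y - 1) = -9*y^5 - 89*y^4 - 7*y^3 + 12*y^2 + 2*y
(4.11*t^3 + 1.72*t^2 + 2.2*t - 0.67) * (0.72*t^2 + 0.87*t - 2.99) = 2.9592*t^5 + 4.8141*t^4 - 9.2085*t^3 - 3.7112*t^2 - 7.1609*t + 2.0033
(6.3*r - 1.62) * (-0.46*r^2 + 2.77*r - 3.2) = -2.898*r^3 + 18.1962*r^2 - 24.6474*r + 5.184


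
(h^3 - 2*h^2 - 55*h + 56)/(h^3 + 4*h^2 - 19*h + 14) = (h - 8)/(h - 2)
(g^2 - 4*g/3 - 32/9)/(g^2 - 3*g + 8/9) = (3*g + 4)/(3*g - 1)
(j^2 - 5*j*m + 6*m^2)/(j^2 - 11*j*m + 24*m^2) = (j - 2*m)/(j - 8*m)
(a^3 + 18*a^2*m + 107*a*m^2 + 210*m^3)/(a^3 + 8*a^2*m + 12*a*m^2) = (a^2 + 12*a*m + 35*m^2)/(a*(a + 2*m))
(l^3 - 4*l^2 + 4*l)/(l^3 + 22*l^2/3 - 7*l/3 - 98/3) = 3*l*(l - 2)/(3*l^2 + 28*l + 49)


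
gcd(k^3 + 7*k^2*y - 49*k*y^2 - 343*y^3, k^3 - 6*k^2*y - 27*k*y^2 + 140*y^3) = -k + 7*y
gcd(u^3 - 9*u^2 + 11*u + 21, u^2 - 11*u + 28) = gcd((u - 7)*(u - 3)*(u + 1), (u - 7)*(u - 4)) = u - 7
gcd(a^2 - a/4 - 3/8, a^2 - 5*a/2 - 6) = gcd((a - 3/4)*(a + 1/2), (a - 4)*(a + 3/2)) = 1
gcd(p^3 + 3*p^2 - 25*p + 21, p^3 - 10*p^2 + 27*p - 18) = p^2 - 4*p + 3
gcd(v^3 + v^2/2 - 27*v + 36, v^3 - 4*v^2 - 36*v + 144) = v^2 + 2*v - 24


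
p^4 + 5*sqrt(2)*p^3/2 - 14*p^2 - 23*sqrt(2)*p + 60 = (p - 2*sqrt(2))*(p - sqrt(2))*(p + 5*sqrt(2)/2)*(p + 3*sqrt(2))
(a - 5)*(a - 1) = a^2 - 6*a + 5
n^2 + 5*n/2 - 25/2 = (n - 5/2)*(n + 5)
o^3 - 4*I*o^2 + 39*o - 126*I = (o - 7*I)*(o - 3*I)*(o + 6*I)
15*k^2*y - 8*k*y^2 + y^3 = y*(-5*k + y)*(-3*k + y)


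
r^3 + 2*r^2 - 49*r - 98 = (r - 7)*(r + 2)*(r + 7)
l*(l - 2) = l^2 - 2*l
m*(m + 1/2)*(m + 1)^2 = m^4 + 5*m^3/2 + 2*m^2 + m/2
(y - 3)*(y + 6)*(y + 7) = y^3 + 10*y^2 + 3*y - 126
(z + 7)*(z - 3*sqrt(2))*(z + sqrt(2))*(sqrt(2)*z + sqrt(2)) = sqrt(2)*z^4 - 4*z^3 + 8*sqrt(2)*z^3 - 32*z^2 + sqrt(2)*z^2 - 48*sqrt(2)*z - 28*z - 42*sqrt(2)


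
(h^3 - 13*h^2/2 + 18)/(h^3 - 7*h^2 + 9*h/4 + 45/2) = 2*(h - 2)/(2*h - 5)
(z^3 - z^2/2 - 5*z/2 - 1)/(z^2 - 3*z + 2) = (2*z^2 + 3*z + 1)/(2*(z - 1))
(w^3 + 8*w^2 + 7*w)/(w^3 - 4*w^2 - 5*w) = (w + 7)/(w - 5)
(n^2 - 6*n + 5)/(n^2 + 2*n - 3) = (n - 5)/(n + 3)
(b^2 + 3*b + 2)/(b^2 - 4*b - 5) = (b + 2)/(b - 5)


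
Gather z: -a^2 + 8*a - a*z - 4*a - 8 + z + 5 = -a^2 + 4*a + z*(1 - a) - 3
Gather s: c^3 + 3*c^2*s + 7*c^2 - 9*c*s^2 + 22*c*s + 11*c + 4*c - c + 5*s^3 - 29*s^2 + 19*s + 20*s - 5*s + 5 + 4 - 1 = c^3 + 7*c^2 + 14*c + 5*s^3 + s^2*(-9*c - 29) + s*(3*c^2 + 22*c + 34) + 8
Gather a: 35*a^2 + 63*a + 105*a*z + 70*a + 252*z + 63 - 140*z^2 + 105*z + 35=35*a^2 + a*(105*z + 133) - 140*z^2 + 357*z + 98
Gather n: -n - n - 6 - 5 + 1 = -2*n - 10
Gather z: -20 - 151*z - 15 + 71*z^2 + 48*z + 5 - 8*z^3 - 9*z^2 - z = -8*z^3 + 62*z^2 - 104*z - 30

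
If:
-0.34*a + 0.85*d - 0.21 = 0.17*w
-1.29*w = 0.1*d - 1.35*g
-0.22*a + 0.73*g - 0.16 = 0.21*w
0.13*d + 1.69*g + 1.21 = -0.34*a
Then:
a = -1.60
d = -0.46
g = -0.36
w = -0.34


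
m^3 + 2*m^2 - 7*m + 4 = (m - 1)^2*(m + 4)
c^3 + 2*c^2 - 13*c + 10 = (c - 2)*(c - 1)*(c + 5)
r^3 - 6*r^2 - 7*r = r*(r - 7)*(r + 1)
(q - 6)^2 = q^2 - 12*q + 36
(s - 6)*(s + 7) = s^2 + s - 42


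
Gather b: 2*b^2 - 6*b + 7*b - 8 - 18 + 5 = 2*b^2 + b - 21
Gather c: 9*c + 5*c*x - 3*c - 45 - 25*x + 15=c*(5*x + 6) - 25*x - 30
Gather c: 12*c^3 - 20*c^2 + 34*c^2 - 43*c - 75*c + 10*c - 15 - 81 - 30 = 12*c^3 + 14*c^2 - 108*c - 126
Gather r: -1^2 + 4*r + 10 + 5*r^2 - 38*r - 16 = 5*r^2 - 34*r - 7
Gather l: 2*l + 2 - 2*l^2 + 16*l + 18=-2*l^2 + 18*l + 20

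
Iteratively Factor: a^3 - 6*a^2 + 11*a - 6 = (a - 2)*(a^2 - 4*a + 3) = (a - 3)*(a - 2)*(a - 1)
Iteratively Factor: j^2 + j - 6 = (j + 3)*(j - 2)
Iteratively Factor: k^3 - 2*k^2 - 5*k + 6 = (k + 2)*(k^2 - 4*k + 3) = (k - 3)*(k + 2)*(k - 1)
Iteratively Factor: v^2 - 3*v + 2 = (v - 1)*(v - 2)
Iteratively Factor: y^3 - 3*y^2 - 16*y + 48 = (y - 3)*(y^2 - 16) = (y - 4)*(y - 3)*(y + 4)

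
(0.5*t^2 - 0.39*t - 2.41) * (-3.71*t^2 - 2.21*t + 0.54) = -1.855*t^4 + 0.3419*t^3 + 10.073*t^2 + 5.1155*t - 1.3014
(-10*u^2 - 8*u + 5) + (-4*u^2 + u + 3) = -14*u^2 - 7*u + 8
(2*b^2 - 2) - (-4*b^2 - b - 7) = 6*b^2 + b + 5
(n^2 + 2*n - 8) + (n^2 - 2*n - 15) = 2*n^2 - 23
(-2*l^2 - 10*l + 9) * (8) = -16*l^2 - 80*l + 72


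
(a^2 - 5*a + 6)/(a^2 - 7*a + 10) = (a - 3)/(a - 5)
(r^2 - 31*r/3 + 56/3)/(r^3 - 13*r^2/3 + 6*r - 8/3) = (3*r^2 - 31*r + 56)/(3*r^3 - 13*r^2 + 18*r - 8)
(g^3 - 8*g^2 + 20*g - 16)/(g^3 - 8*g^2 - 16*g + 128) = (g^2 - 4*g + 4)/(g^2 - 4*g - 32)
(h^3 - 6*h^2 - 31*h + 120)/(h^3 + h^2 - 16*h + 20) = (h^2 - 11*h + 24)/(h^2 - 4*h + 4)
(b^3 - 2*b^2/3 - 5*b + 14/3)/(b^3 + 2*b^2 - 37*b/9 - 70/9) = 3*(b - 1)/(3*b + 5)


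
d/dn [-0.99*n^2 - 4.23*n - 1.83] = -1.98*n - 4.23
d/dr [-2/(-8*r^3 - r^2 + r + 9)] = 2*(-24*r^2 - 2*r + 1)/(8*r^3 + r^2 - r - 9)^2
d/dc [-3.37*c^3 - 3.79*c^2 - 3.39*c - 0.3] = -10.11*c^2 - 7.58*c - 3.39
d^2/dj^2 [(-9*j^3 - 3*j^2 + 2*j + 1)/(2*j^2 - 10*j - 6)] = (-265*j^3 - 429*j^2 - 240*j - 29)/(j^6 - 15*j^5 + 66*j^4 - 35*j^3 - 198*j^2 - 135*j - 27)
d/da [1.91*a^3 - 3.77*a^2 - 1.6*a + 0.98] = 5.73*a^2 - 7.54*a - 1.6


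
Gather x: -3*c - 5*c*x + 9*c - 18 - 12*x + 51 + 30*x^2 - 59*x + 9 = 6*c + 30*x^2 + x*(-5*c - 71) + 42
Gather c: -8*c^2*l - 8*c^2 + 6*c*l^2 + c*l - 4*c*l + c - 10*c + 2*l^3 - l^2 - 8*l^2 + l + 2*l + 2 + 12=c^2*(-8*l - 8) + c*(6*l^2 - 3*l - 9) + 2*l^3 - 9*l^2 + 3*l + 14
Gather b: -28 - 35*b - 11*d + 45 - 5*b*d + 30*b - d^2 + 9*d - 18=b*(-5*d - 5) - d^2 - 2*d - 1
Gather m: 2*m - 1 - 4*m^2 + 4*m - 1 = -4*m^2 + 6*m - 2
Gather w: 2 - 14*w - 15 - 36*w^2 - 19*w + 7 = -36*w^2 - 33*w - 6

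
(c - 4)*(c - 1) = c^2 - 5*c + 4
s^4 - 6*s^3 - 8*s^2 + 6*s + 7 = (s - 7)*(s - 1)*(s + 1)^2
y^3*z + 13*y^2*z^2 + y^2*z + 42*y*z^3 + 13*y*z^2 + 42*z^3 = (y + 6*z)*(y + 7*z)*(y*z + z)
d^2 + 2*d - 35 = (d - 5)*(d + 7)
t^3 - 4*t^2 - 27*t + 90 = (t - 6)*(t - 3)*(t + 5)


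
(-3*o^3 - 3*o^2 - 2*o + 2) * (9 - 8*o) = 24*o^4 - 3*o^3 - 11*o^2 - 34*o + 18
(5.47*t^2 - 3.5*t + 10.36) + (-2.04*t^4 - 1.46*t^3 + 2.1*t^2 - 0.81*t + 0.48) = -2.04*t^4 - 1.46*t^3 + 7.57*t^2 - 4.31*t + 10.84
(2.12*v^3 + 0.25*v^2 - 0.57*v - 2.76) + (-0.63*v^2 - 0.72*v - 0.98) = 2.12*v^3 - 0.38*v^2 - 1.29*v - 3.74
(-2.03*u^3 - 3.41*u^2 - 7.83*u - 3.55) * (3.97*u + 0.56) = -8.0591*u^4 - 14.6745*u^3 - 32.9947*u^2 - 18.4783*u - 1.988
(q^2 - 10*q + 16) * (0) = 0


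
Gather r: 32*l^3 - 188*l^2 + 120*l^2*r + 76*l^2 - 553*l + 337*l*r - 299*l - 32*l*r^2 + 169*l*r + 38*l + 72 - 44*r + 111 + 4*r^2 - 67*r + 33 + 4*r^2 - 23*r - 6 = 32*l^3 - 112*l^2 - 814*l + r^2*(8 - 32*l) + r*(120*l^2 + 506*l - 134) + 210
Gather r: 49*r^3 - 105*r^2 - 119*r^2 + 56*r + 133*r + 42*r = 49*r^3 - 224*r^2 + 231*r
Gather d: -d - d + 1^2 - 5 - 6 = -2*d - 10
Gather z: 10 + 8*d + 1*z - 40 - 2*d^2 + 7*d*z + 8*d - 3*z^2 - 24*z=-2*d^2 + 16*d - 3*z^2 + z*(7*d - 23) - 30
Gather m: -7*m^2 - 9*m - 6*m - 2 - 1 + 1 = -7*m^2 - 15*m - 2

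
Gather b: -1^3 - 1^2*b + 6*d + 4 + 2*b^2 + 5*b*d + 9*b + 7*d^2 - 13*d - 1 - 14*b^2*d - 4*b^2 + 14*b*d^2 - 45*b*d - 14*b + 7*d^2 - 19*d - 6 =b^2*(-14*d - 2) + b*(14*d^2 - 40*d - 6) + 14*d^2 - 26*d - 4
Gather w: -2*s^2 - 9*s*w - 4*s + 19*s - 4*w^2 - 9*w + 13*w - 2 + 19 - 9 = -2*s^2 + 15*s - 4*w^2 + w*(4 - 9*s) + 8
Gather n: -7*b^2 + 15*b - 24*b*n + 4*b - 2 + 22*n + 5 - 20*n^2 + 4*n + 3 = -7*b^2 + 19*b - 20*n^2 + n*(26 - 24*b) + 6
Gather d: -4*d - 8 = -4*d - 8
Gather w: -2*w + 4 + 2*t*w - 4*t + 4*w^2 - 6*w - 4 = -4*t + 4*w^2 + w*(2*t - 8)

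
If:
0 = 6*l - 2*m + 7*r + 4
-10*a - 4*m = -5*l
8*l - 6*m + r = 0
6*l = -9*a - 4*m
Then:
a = 1/25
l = 1/275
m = -21/220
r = -331/550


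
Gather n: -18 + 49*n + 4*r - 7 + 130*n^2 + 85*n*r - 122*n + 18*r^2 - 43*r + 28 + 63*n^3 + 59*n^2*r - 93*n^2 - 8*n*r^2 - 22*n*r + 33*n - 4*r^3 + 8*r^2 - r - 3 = 63*n^3 + n^2*(59*r + 37) + n*(-8*r^2 + 63*r - 40) - 4*r^3 + 26*r^2 - 40*r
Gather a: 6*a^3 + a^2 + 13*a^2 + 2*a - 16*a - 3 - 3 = 6*a^3 + 14*a^2 - 14*a - 6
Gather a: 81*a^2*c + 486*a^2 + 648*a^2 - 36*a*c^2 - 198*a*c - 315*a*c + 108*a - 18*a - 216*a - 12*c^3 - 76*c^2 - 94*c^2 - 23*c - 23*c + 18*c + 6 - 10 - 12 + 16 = a^2*(81*c + 1134) + a*(-36*c^2 - 513*c - 126) - 12*c^3 - 170*c^2 - 28*c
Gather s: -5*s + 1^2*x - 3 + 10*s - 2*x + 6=5*s - x + 3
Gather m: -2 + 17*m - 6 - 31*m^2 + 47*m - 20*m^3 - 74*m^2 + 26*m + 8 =-20*m^3 - 105*m^2 + 90*m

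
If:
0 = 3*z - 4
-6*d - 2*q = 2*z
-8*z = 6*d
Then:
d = -16/9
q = 4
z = 4/3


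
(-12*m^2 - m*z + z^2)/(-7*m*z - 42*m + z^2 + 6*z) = (12*m^2 + m*z - z^2)/(7*m*z + 42*m - z^2 - 6*z)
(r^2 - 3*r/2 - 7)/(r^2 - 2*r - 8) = (r - 7/2)/(r - 4)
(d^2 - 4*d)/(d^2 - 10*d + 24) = d/(d - 6)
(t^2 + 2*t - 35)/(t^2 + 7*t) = (t - 5)/t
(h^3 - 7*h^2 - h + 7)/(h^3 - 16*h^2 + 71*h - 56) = (h + 1)/(h - 8)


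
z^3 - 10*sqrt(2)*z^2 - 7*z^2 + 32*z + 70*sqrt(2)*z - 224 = (z - 7)*(z - 8*sqrt(2))*(z - 2*sqrt(2))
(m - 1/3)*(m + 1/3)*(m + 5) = m^3 + 5*m^2 - m/9 - 5/9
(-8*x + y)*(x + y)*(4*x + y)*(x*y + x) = -32*x^4*y - 32*x^4 - 36*x^3*y^2 - 36*x^3*y - 3*x^2*y^3 - 3*x^2*y^2 + x*y^4 + x*y^3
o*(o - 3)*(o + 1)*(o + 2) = o^4 - 7*o^2 - 6*o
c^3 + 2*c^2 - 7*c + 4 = (c - 1)^2*(c + 4)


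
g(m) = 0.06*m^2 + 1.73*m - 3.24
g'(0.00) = 1.73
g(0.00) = -3.24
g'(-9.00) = 0.65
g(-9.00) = -13.95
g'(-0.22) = 1.70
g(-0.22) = -3.62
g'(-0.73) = 1.64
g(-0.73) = -4.47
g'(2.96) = 2.09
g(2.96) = 2.41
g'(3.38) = 2.14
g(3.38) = 3.29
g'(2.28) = 2.00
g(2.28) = 1.02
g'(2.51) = 2.03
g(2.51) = 1.48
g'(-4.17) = 1.23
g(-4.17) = -9.41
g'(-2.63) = 1.41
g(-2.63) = -7.37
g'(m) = 0.12*m + 1.73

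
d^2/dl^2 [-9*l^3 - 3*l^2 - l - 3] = -54*l - 6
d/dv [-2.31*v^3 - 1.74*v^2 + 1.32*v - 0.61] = -6.93*v^2 - 3.48*v + 1.32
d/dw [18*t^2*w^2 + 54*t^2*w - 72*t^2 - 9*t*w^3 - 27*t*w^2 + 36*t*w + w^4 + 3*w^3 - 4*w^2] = 36*t^2*w + 54*t^2 - 27*t*w^2 - 54*t*w + 36*t + 4*w^3 + 9*w^2 - 8*w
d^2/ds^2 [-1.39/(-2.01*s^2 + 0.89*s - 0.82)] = (-11.231478*s^2 + 4.973142*s + 1.39*(4.02*s - 0.89)*(8.04*s - 1.78) - 4.581996)/(2.01*s^2 - 0.89*s + 0.82)^3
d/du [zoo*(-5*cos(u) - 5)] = zoo*sin(u)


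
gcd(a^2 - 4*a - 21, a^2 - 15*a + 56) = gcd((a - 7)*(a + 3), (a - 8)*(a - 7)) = a - 7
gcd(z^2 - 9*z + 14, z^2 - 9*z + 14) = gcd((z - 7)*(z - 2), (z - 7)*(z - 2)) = z^2 - 9*z + 14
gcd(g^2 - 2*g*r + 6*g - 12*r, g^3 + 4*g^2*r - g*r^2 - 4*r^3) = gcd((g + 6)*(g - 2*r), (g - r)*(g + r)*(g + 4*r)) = 1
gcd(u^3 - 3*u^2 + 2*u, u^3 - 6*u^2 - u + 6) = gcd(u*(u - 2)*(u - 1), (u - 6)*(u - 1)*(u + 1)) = u - 1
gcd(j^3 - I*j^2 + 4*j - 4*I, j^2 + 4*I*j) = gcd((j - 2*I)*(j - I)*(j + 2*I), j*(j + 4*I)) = 1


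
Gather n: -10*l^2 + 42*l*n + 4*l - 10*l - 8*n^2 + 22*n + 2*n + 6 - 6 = -10*l^2 - 6*l - 8*n^2 + n*(42*l + 24)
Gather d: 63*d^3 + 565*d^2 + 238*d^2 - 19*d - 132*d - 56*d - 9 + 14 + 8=63*d^3 + 803*d^2 - 207*d + 13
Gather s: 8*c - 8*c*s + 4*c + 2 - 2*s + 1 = 12*c + s*(-8*c - 2) + 3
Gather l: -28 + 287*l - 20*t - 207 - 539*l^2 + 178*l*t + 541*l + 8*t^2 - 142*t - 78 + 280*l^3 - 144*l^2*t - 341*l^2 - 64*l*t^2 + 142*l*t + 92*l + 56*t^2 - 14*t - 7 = 280*l^3 + l^2*(-144*t - 880) + l*(-64*t^2 + 320*t + 920) + 64*t^2 - 176*t - 320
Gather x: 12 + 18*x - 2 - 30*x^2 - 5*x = -30*x^2 + 13*x + 10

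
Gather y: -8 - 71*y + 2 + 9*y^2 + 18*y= 9*y^2 - 53*y - 6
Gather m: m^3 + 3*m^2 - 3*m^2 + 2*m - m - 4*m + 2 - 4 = m^3 - 3*m - 2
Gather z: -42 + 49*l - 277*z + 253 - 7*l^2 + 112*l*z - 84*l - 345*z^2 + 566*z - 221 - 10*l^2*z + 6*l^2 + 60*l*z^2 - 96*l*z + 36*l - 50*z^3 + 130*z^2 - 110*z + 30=-l^2 + l - 50*z^3 + z^2*(60*l - 215) + z*(-10*l^2 + 16*l + 179) + 20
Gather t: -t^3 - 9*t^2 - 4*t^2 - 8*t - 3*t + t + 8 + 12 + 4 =-t^3 - 13*t^2 - 10*t + 24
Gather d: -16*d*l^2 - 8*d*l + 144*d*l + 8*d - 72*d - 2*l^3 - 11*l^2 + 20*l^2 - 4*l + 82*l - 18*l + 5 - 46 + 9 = d*(-16*l^2 + 136*l - 64) - 2*l^3 + 9*l^2 + 60*l - 32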